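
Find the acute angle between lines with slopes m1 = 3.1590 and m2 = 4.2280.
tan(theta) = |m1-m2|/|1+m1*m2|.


m1-m2 = -1.069
1+m1*m2 = 14.356252
tan(theta) = |-1.069/14.356252| = 0.074462
theta = arctan(|-1.069/14.356252|) = 4.2585 degrees (acute angle)

4.2585 degrees


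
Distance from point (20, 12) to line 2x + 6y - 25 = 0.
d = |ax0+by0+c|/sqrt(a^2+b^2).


|2*20 + 6*12 - 25| = |87| = 87
sqrt(4 + 36) = sqrt(40) = 6.3246
d = 87/sqrt(40) = 13.7559

13.7559


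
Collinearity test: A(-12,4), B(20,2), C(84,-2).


-12*(2+ 2) + 20*(-2-4) + 84*(4-2)
= -48 - 120 + 168 = 0

Yes, collinear (determinant = 0)


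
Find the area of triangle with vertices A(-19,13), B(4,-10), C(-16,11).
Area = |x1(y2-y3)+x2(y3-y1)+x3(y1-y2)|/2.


-19*(-10-11) = 399
4*(11-13) = -8
-16*(13+ 10) = -368
sum = 23
Area = |23|/2 = 11.5000

11.5000 sq units


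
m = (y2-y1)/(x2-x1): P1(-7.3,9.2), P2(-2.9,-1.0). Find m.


dy = -1.0 - 9.2 = -10.2
dx = -2.9 + 7.3 = 4.4
m = -10.2/4.4 = -2.3182

m = -2.3182


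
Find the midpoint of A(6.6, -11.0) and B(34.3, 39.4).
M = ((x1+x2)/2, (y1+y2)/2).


Mx = (6.6 + 34.3)/2 = 40.9/2 = 20.4500
My = (-11.0 + 39.4)/2 = 28.4/2 = 14.2000

(20.4500, 14.2000)


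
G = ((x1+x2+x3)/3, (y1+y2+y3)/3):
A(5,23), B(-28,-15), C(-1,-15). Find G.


Gx = (5- 28- 1)/3 = -24/3 = -8.0000
Gy = (23- 15- 15)/3 = -7/3 = -2.3333

G = (-8.0000, -2.3333)


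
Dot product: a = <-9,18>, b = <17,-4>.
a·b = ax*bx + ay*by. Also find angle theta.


a·b = -9*17 + 18*(-4) = -153 - 72 = -225
|a| = sqrt(81+324) = 20.1246
|b| = sqrt(289+16) = 17.4642
cos(theta) = -225/(sqrt(405)*sqrt(305)) = -225/sqrt(123525) = -0.640184
theta = arccos(-225/sqrt(123525)) = 129.8056 degrees

a·b = -225, theta = 129.8056 deg


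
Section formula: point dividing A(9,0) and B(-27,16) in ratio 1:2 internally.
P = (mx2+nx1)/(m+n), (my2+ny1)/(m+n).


Px = (1*(-27) + 2*9)/3 = -9/3 = -3.0000
Py = (1*16 + 2*0)/3 = 16/3 = 5.3333

P = (-3.0000, 5.3333)


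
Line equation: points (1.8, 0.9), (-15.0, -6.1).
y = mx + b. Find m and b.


m = (-7.0)/(-16.8) = 0.4167
b = y1 - m*x1 = 0.9 - (-7.0*1.8)/(-16.8) = 0.9 - 0.7500 = 0.1500

y = 0.4167x + 0.1500


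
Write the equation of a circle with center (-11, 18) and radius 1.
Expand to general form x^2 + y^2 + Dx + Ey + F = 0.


(x+ 11)^2 + (y-18)^2 = 1^2
D = -2h = 22, E = -2k = -36
F = h^2+k^2-r^2 = 121+324-1 = 444

x^2 + y^2 + 22x - 36y + 444 = 0


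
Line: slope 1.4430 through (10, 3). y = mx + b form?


y - 3 = 1.4430(x - 10)
y = 1.4430x + 3 - 1.4430*10
y = 1.4430x - 11.4300

y = 1.4430x - 11.4300


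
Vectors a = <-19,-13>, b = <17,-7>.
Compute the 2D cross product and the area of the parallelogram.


cross = -19*(-7) + 13*17 = 133 + 221 = 354
Parallelogram area = |354| = 354

cross = 354, parallelogram area = 354


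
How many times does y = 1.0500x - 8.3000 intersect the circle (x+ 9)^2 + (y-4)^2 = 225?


Substitute y = 1.0500x - 8.3000: (x+ 9)^2 + (1.0500x- 8.3000-4)^2 = 225
Expand to Ax^2 + Bx + C = 0, where b-k = -12.3
A = 1+m^2 = 2.1025
B = 2(m(b-k) - h) = 2(1.0500*(-12.3) + 9) = -7.83
C = h^2 + (b-k)^2 - r^2 = 81 + 151.29 - 225 = 7.29
disc = B^2-4AC = 61.3089 - 61.3089 = 0
disc = 0

1 intersection point (tangent)


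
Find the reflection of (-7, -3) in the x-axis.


Reflection rule for x-axis: (x, -y)
(-7, -3) -> (-7, 3)

(-7, 3)


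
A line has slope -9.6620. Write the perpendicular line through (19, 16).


Perpendicular slope = -1/m1 = -1/(-9.6620) = 0.1035
b2 = y0 - m2*x0 = 16 + 19/(-9.6620) = 16 - 1.9665 = 14.0335

y = 0.1035x + 14.0335


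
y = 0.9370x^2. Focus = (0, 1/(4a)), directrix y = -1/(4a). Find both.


a = 0.9370
1/(4a) = 0.2668
Focus = (0, 0.2668)
Directrix: y = -0.2668

Focus = (0, 0.2668), Directrix: y = -0.2668


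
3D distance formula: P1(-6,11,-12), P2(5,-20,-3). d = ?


dx=11, dy=-31, dz=9
d = sqrt(121+961+81) = sqrt(1163) = 34.1028

34.1028


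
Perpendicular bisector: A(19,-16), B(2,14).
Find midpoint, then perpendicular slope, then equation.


Midpoint = (10.5, -1)
Slope of AB = dy/dx = 30/(-17) = -1.7647
Perp slope = -dx/dy = 17/30 = 0.5667
b = My - (perp slope)*Mx = -1 + (-17*10.5)/30 = -1 - 5.9500 = -6.9500

y = 0.5667x - 6.9500


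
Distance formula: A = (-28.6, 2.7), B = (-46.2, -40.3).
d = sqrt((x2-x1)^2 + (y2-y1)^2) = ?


dx = -46.2 + 28.6 = -17.6
dy = -40.3 - 2.7 = -43.0
d = sqrt(309.76 + 1849.0) = sqrt(2158.76) = 46.4625

46.4625


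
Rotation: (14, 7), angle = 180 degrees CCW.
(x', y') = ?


cos(180) = -1, sin(180) = 0
x' = 14*(-1) - 7*0 = -14
y' = 14*0 + 7*(-1) = -7

(-14, -7)


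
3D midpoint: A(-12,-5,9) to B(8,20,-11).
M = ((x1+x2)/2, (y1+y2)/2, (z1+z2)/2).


Mx = (-12+8)/2 = -2.0000
My = (-5+20)/2 = 7.5000
Mz = (9- 11)/2 = -1.0000

M = (-2.0000, 7.5000, -1.0000)


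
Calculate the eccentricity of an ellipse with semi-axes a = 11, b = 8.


c = sqrt(121-64) = sqrt(57) = 7.5498
e = c/a = sqrt(57)/11 = 0.6863

e = 0.6863


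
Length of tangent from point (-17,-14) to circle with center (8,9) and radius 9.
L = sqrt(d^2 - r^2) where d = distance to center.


d = sqrt((-17-8)^2 + (-14-9)^2) = sqrt(625+529) = 33.9706
L = sqrt(1154.0000 - 81) = sqrt(1073.0000) = 32.7567

32.7567


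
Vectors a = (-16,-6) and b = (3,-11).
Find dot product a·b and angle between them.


a·b = -16*3 - 6*(-11) = -48 + 66 = 18
|a| = sqrt(256+36) = 17.0880
|b| = sqrt(9+121) = 11.4018
cos(theta) = 18/(sqrt(292)*sqrt(130)) = 18/sqrt(37960) = 0.092387
theta = arccos(18/sqrt(37960)) = 84.6991 degrees

a·b = 18, theta = 84.6991 deg


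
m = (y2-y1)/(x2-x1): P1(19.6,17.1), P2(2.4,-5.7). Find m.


dy = -5.7 - 17.1 = -22.8
dx = 2.4 - 19.6 = -17.2
m = -22.8/(-17.2) = 1.3256

m = 1.3256


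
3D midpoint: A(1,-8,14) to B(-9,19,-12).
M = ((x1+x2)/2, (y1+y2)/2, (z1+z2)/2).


Mx = (1- 9)/2 = -4.0000
My = (-8+19)/2 = 5.5000
Mz = (14- 12)/2 = 1.0000

M = (-4.0000, 5.5000, 1.0000)


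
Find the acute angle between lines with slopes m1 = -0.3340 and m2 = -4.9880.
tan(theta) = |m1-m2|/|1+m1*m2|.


m1-m2 = 4.654
1+m1*m2 = 2.665992
tan(theta) = |4.654/2.665992| = 1.745692
theta = arctan(|4.654/2.665992|) = 60.1942 degrees (acute angle)

60.1942 degrees


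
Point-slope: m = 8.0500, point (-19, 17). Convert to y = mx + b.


y - 17 = 8.0500(x + 19)
y = 8.0500x + 17 - 8.0500*(-19)
y = 8.0500x + 169.9500

y = 8.0500x + 169.9500


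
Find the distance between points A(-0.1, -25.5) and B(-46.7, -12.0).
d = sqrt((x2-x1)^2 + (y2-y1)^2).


dx = -46.7 + 0.1 = -46.6
dy = -12.0 + 25.5 = 13.5
d = sqrt(2171.56 + 182.25) = sqrt(2353.81) = 48.5161

48.5161


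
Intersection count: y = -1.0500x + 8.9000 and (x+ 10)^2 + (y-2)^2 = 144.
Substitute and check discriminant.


Substitute y = -1.0500x + 8.9000: (x+ 10)^2 + (-1.0500x+8.9000-2)^2 = 144
Expand to Ax^2 + Bx + C = 0, where b-k = 6.9
A = 1+m^2 = 2.1025
B = 2(m(b-k) - h) = 2(-1.0500*6.9 + 10) = 5.51
C = h^2 + (b-k)^2 - r^2 = 100 + 47.61 - 144 = 3.61
disc = B^2-4AC = 30.3601 - 30.3601 = 0
disc = 0

1 intersection point (tangent)


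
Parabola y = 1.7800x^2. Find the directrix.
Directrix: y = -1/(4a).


a = 1.7800
1/(4a) = 0.1404
directrix: y = -0.1404 = -0.1404

y = -0.1404


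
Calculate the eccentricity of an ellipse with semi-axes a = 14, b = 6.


c = sqrt(196-36) = sqrt(160) = 12.6491
e = c/a = sqrt(160)/14 = 0.9035

e = 0.9035


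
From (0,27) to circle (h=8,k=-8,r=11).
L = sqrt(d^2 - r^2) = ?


d = sqrt((0-8)^2 + (27+ 8)^2) = sqrt(64+1225) = 35.9026
L = sqrt(1289.0000 - 121) = sqrt(1168.0000) = 34.1760

34.1760


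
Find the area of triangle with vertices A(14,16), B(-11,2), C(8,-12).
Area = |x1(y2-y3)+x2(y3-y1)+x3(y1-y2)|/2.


14*(2+ 12) = 196
-11*(-12-16) = 308
8*(16-2) = 112
sum = 616
Area = |616|/2 = 308.0000

308.0000 sq units


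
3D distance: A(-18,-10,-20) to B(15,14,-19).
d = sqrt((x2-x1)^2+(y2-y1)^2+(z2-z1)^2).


dx=33, dy=24, dz=1
d = sqrt(1089+576+1) = sqrt(1666) = 40.8167

40.8167


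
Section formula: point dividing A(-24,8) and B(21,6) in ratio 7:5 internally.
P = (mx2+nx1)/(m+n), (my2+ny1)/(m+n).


Px = (7*21 + 5*(-24))/12 = 27/12 = 2.2500
Py = (7*6 + 5*8)/12 = 82/12 = 6.8333

P = (2.2500, 6.8333)


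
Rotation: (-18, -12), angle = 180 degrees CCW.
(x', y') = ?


cos(180) = -1, sin(180) = 0
x' = -18*(-1) + 12*0 = 18
y' = -18*0 - 12*(-1) = 12

(18, 12)


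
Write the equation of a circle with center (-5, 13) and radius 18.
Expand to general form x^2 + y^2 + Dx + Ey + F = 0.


(x+ 5)^2 + (y-13)^2 = 18^2
D = -2h = 10, E = -2k = -26
F = h^2+k^2-r^2 = 25+169-324 = -130

x^2 + y^2 + 10x - 26y - 130 = 0


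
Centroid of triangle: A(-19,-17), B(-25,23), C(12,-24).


Gx = (-19- 25+12)/3 = -32/3 = -10.6667
Gy = (-17+23- 24)/3 = -18/3 = -6.0000

G = (-10.6667, -6.0000)


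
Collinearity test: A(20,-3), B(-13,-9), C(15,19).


20*(-9-19) - 13*(19+ 3) + 15*(-3+ 9)
= -560 - 286 + 90 = -756

No, not collinear (determinant = -756)


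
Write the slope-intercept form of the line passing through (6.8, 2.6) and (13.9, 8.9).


m = (6.3)/(7.1) = 0.8873
b = y1 - m*x1 = 2.6 - (6.3*6.8)/(7.1) = 2.6 - 6.0338 = -3.4338

y = 0.8873x - 3.4338


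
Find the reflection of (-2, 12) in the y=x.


Reflection rule for y=x: (y, x)
(-2, 12) -> (12, -2)

(12, -2)


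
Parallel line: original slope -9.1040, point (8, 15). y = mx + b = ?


Parallel lines have equal slopes.
m2 = -9.1040
b2 = 15 + 9.1040*8 = 87.8320

y = -9.1040x + 87.8320


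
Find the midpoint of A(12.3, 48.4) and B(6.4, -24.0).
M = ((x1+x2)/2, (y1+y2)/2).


Mx = (12.3 + 6.4)/2 = 18.7/2 = 9.3500
My = (48.4 - 24.0)/2 = 24.4/2 = 12.2000

(9.3500, 12.2000)


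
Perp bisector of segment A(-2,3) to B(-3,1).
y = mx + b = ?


Midpoint = (-2.5, 2)
Slope of AB = dy/dx = -2/(-1) = 2.0000
Perp slope = -dx/dy = -1/2 = -0.5000
b = My - (perp slope)*Mx = 2 + (-1*(-2.5))/(-2) = 2 - 1.2500 = 0.7500

y = -0.5000x + 0.7500


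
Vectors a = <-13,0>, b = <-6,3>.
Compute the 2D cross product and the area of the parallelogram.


cross = -13*3 - 0*(-6) = -39 - 0 = -39
Parallelogram area = |-39| = 39

cross = -39, parallelogram area = 39


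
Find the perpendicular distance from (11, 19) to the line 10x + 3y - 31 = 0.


|10*11 + 3*19 - 31| = |136| = 136
sqrt(100 + 9) = sqrt(109) = 10.4403
d = 136/sqrt(109) = 13.0264

13.0264


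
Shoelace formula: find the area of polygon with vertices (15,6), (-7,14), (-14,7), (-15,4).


sum(xi*y_{i+1}) = 15*14 - 7*7 - 14*4 - 15*6 = 15
sum(yi*x_{i+1}) = 6*(-7) + 14*(-14) + 7*(-15) + 4*15 = -283
Area = |15 + 283|/2 = 298/2 = 149.0000

149.0000 sq units


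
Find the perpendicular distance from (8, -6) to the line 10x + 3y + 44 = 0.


|10*8 + 3*(-6) + 44| = |106| = 106
sqrt(100 + 9) = sqrt(109) = 10.4403
d = 106/sqrt(109) = 10.1530

10.1530


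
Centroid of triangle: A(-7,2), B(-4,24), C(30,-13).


Gx = (-7- 4+30)/3 = 19/3 = 6.3333
Gy = (2+24- 13)/3 = 13/3 = 4.3333

G = (6.3333, 4.3333)


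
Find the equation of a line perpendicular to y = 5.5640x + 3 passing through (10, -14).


Perpendicular slope = -1/m1 = -1/5.5640 = -0.1797
b2 = y0 - m2*x0 = -14 + 10/5.5640 = -14 + 1.7973 = -12.2027

y = -0.1797x - 12.2027


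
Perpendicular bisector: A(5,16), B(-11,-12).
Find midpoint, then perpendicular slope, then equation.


Midpoint = (-3, 2)
Slope of AB = dy/dx = -28/(-16) = 1.7500
Perp slope = -dx/dy = -16/28 = -0.5714
b = My - (perp slope)*Mx = 2 + (-16*(-3))/(-28) = 2 - 1.7143 = 0.2857

y = -0.5714x + 0.2857


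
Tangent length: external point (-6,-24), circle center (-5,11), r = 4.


d = sqrt((-6+ 5)^2 + (-24-11)^2) = sqrt(1+1225) = 35.0143
L = sqrt(1226.0000 - 16) = sqrt(1210.0000) = 34.7851

34.7851


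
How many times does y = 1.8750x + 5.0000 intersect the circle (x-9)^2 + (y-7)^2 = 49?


Substitute y = 1.8750x + 5.0000: (x-9)^2 + (1.8750x+5.0000-7)^2 = 49
Expand to Ax^2 + Bx + C = 0, where b-k = -2
A = 1+m^2 = 4.515625
B = 2(m(b-k) - h) = 2(1.8750*(-2) - 9) = -25.5
C = h^2 + (b-k)^2 - r^2 = 81 + 4 - 49 = 36
disc = B^2-4AC = 650.2500 - 650.2500 = 0
disc = 0

1 intersection point (tangent)


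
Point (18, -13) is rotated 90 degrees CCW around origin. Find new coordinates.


cos(90) = 0, sin(90) = 1
x' = 18*0 + 13*1 = 13
y' = 18*1 - 13*0 = 18

(13, 18)


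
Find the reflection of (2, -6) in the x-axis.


Reflection rule for x-axis: (x, -y)
(2, -6) -> (2, 6)

(2, 6)


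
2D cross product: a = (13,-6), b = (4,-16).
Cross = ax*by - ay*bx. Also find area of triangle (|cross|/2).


cross = 13*(-16) + 6*4 = -208 + 24 = -184
Triangle area = |-184|/2 = 184/2 = 92.0000

cross = -184, triangle area = 92.0000


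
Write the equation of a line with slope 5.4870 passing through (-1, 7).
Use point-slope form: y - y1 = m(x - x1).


y - 7 = 5.4870(x + 1)
y = 5.4870x + 7 - 5.4870*(-1)
y = 5.4870x + 12.4870

y = 5.4870x + 12.4870


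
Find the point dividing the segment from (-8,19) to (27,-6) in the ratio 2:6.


Px = (2*27 + 6*(-8))/8 = 6/8 = 0.7500
Py = (2*(-6) + 6*19)/8 = 102/8 = 12.7500

P = (0.7500, 12.7500)


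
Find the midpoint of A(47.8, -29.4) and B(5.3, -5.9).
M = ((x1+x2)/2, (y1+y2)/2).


Mx = (47.8 + 5.3)/2 = 53.1/2 = 26.5500
My = (-29.4 - 5.9)/2 = -35.3/2 = -17.6500

(26.5500, -17.6500)


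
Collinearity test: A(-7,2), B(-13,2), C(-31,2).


-7*(2-2) - 13*(2-2) - 31*(2-2)
= 0 + 0 + 0 = 0

Yes, collinear (determinant = 0)


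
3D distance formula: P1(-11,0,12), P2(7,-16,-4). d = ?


dx=18, dy=-16, dz=-16
d = sqrt(324+256+256) = sqrt(836) = 28.9137

28.9137


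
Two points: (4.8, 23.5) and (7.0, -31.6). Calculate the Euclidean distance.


dx = 7.0 - 4.8 = 2.2
dy = -31.6 - 23.5 = -55.1
d = sqrt(4.84 + 3036.01) = sqrt(3040.85) = 55.1439

55.1439


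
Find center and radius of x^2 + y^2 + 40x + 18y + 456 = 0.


h = -D/2 = -40/2 = -20
k = -E/2 = -18/2 = -9
r^2 = h^2 + k^2 - F = 400 + 81 - 456 = 25
r = 5

Center (-20, -9), radius = 5


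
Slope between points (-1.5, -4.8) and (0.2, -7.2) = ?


dy = -7.2 + 4.8 = -2.4
dx = 0.2 + 1.5 = 1.7
m = -2.4/1.7 = -1.4118

m = -1.4118


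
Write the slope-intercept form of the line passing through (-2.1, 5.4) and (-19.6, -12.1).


m = (-17.5)/(-17.5) = 1.0000
b = y1 - m*x1 = 5.4 - (-17.5*(-2.1))/(-17.5) = 5.4 + 2.1000 = 7.5000

y = 1.0000x + 7.5000


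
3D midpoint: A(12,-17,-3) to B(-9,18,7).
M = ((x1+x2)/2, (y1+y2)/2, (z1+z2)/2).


Mx = (12- 9)/2 = 1.5000
My = (-17+18)/2 = 0.5000
Mz = (-3+7)/2 = 2.0000

M = (1.5000, 0.5000, 2.0000)


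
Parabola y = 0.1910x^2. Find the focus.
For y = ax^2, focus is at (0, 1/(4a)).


a = 0.1910
4a = 0.7640
focus = (0, 1/0.7640) = (0, 1.3089)

Focus = (0, 1.3089)


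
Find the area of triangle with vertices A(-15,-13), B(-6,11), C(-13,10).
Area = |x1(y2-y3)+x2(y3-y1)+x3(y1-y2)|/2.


-15*(11-10) = -15
-6*(10+ 13) = -138
-13*(-13-11) = 312
sum = 159
Area = |159|/2 = 79.5000

79.5000 sq units


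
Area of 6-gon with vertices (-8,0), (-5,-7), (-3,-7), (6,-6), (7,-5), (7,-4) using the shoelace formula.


sum(xi*y_{i+1}) = -8*(-7) - 5*(-7) - 3*(-6) + 6*(-5) + 7*(-4) + 7*0 = 51
sum(yi*x_{i+1}) = 0*(-5) - 7*(-3) - 7*6 - 6*7 - 5*7 - 4*(-8) = -66
Area = |51 + 66|/2 = 117/2 = 58.5000

58.5000 sq units


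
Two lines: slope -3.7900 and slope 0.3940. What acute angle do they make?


m1-m2 = -4.184
1+m1*m2 = -0.49326
tan(theta) = |-4.184/(-0.49326)| = 8.482342
theta = arctan(|-4.184/(-0.49326)|) = 83.2763 degrees (acute angle)

83.2763 degrees


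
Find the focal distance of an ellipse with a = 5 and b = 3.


c^2 = 5^2 - 3^2 = 25 - 9 = 16
c = sqrt(16) = 4.0000

c = 4.0000


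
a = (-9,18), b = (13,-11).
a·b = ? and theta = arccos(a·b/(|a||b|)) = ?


a·b = -9*13 + 18*(-11) = -117 - 198 = -315
|a| = sqrt(81+324) = 20.1246
|b| = sqrt(169+121) = 17.0294
cos(theta) = -315/(sqrt(405)*sqrt(290)) = -315/sqrt(117450) = -0.919145
theta = arccos(-315/sqrt(117450)) = 156.8014 degrees

a·b = -315, theta = 156.8014 deg


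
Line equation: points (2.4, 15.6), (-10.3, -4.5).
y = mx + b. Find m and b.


m = (-20.1)/(-12.7) = 1.5827
b = y1 - m*x1 = 15.6 - (-20.1*2.4)/(-12.7) = 15.6 - 3.7984 = 11.8016

y = 1.5827x + 11.8016


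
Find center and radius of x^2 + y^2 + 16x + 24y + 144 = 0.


h = -D/2 = -16/2 = -8
k = -E/2 = -24/2 = -12
r^2 = h^2 + k^2 - F = 64 + 144 - 144 = 64
r = 8

Center (-8, -12), radius = 8


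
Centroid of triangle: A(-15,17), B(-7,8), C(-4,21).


Gx = (-15- 7- 4)/3 = -26/3 = -8.6667
Gy = (17+8+21)/3 = 46/3 = 15.3333

G = (-8.6667, 15.3333)


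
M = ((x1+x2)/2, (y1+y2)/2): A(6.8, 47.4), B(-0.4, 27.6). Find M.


Mx = (6.8 - 0.4)/2 = 6.4/2 = 3.2000
My = (47.4 + 27.6)/2 = 75.0/2 = 37.5000

(3.2000, 37.5000)


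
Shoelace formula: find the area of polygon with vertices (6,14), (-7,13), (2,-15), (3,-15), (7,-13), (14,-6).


sum(xi*y_{i+1}) = 6*13 - 7*(-15) + 2*(-15) + 3*(-13) + 7*(-6) + 14*14 = 268
sum(yi*x_{i+1}) = 14*(-7) + 13*2 - 15*3 - 15*7 - 13*14 - 6*6 = -440
Area = |268 + 440|/2 = 708/2 = 354.0000

354.0000 sq units


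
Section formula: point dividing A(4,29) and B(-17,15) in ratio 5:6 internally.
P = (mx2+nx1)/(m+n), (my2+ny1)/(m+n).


Px = (5*(-17) + 6*4)/11 = -61/11 = -5.5455
Py = (5*15 + 6*29)/11 = 249/11 = 22.6364

P = (-5.5455, 22.6364)


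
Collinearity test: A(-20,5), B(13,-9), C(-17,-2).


-20*(-9+ 2) + 13*(-2-5) - 17*(5+ 9)
= 140 - 91 - 238 = -189

No, not collinear (determinant = -189)


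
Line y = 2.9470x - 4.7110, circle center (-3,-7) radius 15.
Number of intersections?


Substitute y = 2.9470x - 4.7110: (x+ 3)^2 + (2.9470x- 4.7110+ 7)^2 = 225
Expand to Ax^2 + Bx + C = 0, where b-k = 2.289
A = 1+m^2 = 9.684809
B = 2(m(b-k) - h) = 2(2.9470*2.289 + 3) = 19.491366
C = h^2 + (b-k)^2 - r^2 = 9 + 5.239521 - 225 = -210.760479
disc = B^2-4AC = 379.9133 + 8164.6999 = 8544.6132
disc > 0

2 intersection points


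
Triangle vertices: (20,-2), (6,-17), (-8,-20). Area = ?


20*(-17+ 20) = 60
6*(-20+ 2) = -108
-8*(-2+ 17) = -120
sum = -168
Area = |-168|/2 = 84.0000

84.0000 sq units


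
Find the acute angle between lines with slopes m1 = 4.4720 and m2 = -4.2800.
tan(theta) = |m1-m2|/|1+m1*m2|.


m1-m2 = 8.752
1+m1*m2 = -18.14016
tan(theta) = |8.752/(-18.14016)| = 0.482465
theta = arctan(|8.752/(-18.14016)|) = 25.7557 degrees (acute angle)

25.7557 degrees


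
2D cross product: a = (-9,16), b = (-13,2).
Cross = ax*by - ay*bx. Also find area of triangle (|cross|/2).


cross = -9*2 - 16*(-13) = -18 + 208 = 190
Triangle area = |190|/2 = 190/2 = 95.0000

cross = 190, triangle area = 95.0000


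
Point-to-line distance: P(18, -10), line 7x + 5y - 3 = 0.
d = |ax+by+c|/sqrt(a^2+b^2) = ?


|7*18 + 5*(-10) - 3| = |73| = 73
sqrt(49 + 25) = sqrt(74) = 8.6023
d = 73/sqrt(74) = 8.4861

8.4861


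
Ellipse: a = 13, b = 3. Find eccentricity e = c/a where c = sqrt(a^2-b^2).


c = sqrt(169-9) = sqrt(160) = 12.6491
e = c/a = sqrt(160)/13 = 0.9730

e = 0.9730


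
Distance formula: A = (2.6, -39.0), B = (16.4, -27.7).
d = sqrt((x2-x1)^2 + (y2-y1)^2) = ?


dx = 16.4 - 2.6 = 13.8
dy = -27.7 + 39.0 = 11.3
d = sqrt(190.44 + 127.69) = sqrt(318.13) = 17.8362

17.8362


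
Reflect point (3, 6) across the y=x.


Reflection rule for y=x: (y, x)
(3, 6) -> (6, 3)

(6, 3)


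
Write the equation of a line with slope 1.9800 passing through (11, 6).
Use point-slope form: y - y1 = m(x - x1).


y - 6 = 1.9800(x - 11)
y = 1.9800x + 6 - 1.9800*11
y = 1.9800x - 15.7800

y = 1.9800x - 15.7800


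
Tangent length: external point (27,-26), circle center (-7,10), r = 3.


d = sqrt((27+ 7)^2 + (-26-10)^2) = sqrt(1156+1296) = 49.5177
L = sqrt(2452.0000 - 9) = sqrt(2443.0000) = 49.4267

49.4267


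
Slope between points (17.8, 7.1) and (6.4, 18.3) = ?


dy = 18.3 - 7.1 = 11.2
dx = 6.4 - 17.8 = -11.4
m = 11.2/(-11.4) = -0.9825

m = -0.9825


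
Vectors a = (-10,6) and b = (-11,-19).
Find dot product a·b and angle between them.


a·b = -10*(-11) + 6*(-19) = 110 - 114 = -4
|a| = sqrt(100+36) = 11.6619
|b| = sqrt(121+361) = 21.9545
cos(theta) = -4/(sqrt(136)*sqrt(482)) = -4/sqrt(65552) = -0.015623
theta = arccos(-4/sqrt(65552)) = 90.8952 degrees

a·b = -4, theta = 90.8952 deg


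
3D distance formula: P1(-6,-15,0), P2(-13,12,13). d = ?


dx=-7, dy=27, dz=13
d = sqrt(49+729+169) = sqrt(947) = 30.7734

30.7734


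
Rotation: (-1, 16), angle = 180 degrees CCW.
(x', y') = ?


cos(180) = -1, sin(180) = 0
x' = -1*(-1) - 16*0 = 1
y' = -1*0 + 16*(-1) = -16

(1, -16)


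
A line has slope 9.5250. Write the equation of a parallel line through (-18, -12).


Parallel lines have equal slopes.
m2 = 9.5250
b2 = -12 - 9.5250*(-18) = 159.4500

y = 9.5250x + 159.4500


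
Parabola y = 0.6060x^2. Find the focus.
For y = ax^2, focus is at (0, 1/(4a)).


a = 0.6060
4a = 2.4240
focus = (0, 1/2.4240) = (0, 0.4125)

Focus = (0, 0.4125)


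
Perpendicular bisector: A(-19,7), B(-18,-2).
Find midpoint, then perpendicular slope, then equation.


Midpoint = (-18.5, 2.5)
Slope of AB = dy/dx = -9/1 = -9.0000
Perp slope = -dx/dy = 1/9 = 0.1111
b = My - (perp slope)*Mx = 2.5 + (1*(-18.5))/(-9) = 2.5 + 2.0556 = 4.5556

y = 0.1111x + 4.5556


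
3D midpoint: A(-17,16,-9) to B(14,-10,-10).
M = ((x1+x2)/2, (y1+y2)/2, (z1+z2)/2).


Mx = (-17+14)/2 = -1.5000
My = (16- 10)/2 = 3.0000
Mz = (-9- 10)/2 = -9.5000

M = (-1.5000, 3.0000, -9.5000)


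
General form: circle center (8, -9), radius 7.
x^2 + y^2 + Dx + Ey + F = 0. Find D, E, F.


(x-8)^2 + (y+ 9)^2 = 7^2
D = -2h = -16, E = -2k = 18
F = h^2+k^2-r^2 = 64+81-49 = 96

D = -16, E = 18, F = 96


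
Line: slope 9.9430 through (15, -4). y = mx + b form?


y + 4 = 9.9430(x - 15)
y = 9.9430x - 4 - 9.9430*15
y = 9.9430x - 153.1450

y = 9.9430x - 153.1450


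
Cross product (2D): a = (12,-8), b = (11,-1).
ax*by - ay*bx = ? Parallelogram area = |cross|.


cross = 12*(-1) + 8*11 = -12 + 88 = 76
Parallelogram area = |76| = 76

cross = 76, parallelogram area = 76


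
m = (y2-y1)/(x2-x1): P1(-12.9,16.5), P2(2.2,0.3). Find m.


dy = 0.3 - 16.5 = -16.2
dx = 2.2 + 12.9 = 15.1
m = -16.2/15.1 = -1.0728

m = -1.0728


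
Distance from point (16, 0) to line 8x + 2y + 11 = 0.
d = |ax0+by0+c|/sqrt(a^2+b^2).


|8*16 + 2*0 + 11| = |139| = 139
sqrt(64 + 4) = sqrt(68) = 8.2462
d = 139/sqrt(68) = 16.8562

16.8562


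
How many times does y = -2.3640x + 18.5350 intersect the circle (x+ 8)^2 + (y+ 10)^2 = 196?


Substitute y = -2.3640x + 18.5350: (x+ 8)^2 + (-2.3640x+18.5350+ 10)^2 = 196
Expand to Ax^2 + Bx + C = 0, where b-k = 28.535
A = 1+m^2 = 6.588496
B = 2(m(b-k) - h) = 2(-2.3640*28.535 + 8) = -118.91348
C = h^2 + (b-k)^2 - r^2 = 64 + 814.246225 - 196 = 682.246225
disc = B^2-4AC = 14140.4157 - 17979.9061 = -3839.4904
disc < 0

0 intersection points


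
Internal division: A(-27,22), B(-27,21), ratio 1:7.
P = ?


Px = (1*(-27) + 7*(-27))/8 = -216/8 = -27.0000
Py = (1*21 + 7*22)/8 = 175/8 = 21.8750

P = (-27.0000, 21.8750)


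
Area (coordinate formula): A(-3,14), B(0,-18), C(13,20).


-3*(-18-20) = 114
0*(20-14) = 0
13*(14+ 18) = 416
sum = 530
Area = |530|/2 = 265.0000

265.0000 sq units


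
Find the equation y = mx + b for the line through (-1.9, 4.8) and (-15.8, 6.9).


m = (2.1)/(-13.9) = -0.1511
b = y1 - m*x1 = 4.8 - (2.1*(-1.9))/(-13.9) = 4.8 - 0.2871 = 4.5129

y = -0.1511x + 4.5129


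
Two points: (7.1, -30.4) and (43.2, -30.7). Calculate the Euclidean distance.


dx = 43.2 - 7.1 = 36.1
dy = -30.7 + 30.4 = -0.3
d = sqrt(1303.21 + 0.09) = sqrt(1303.3) = 36.1012

36.1012


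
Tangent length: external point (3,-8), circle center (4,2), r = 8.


d = sqrt((3-4)^2 + (-8-2)^2) = sqrt(1+100) = 10.0499
L = sqrt(101.0000 - 64) = sqrt(37.0000) = 6.0828

6.0828


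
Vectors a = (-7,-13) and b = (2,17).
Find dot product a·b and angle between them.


a·b = -7*2 - 13*17 = -14 - 221 = -235
|a| = sqrt(49+169) = 14.7648
|b| = sqrt(4+289) = 17.1172
cos(theta) = -235/(sqrt(218)*sqrt(293)) = -235/sqrt(63874) = -0.929835
theta = arccos(-235/sqrt(63874)) = 158.4091 degrees

a·b = -235, theta = 158.4091 deg


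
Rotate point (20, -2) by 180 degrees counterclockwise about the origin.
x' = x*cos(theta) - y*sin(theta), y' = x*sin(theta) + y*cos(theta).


cos(180) = -1, sin(180) = 0
x' = 20*(-1) + 2*0 = -20
y' = 20*0 - 2*(-1) = 2

(-20, 2)


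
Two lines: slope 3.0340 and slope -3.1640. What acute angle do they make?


m1-m2 = 6.198
1+m1*m2 = -8.599576
tan(theta) = |6.198/(-8.599576)| = 0.720733
theta = arctan(|6.198/(-8.599576)|) = 35.7815 degrees (acute angle)

35.7815 degrees


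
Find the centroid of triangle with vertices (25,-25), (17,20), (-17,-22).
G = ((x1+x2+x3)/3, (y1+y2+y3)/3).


Gx = (25+17- 17)/3 = 25/3 = 8.3333
Gy = (-25+20- 22)/3 = -27/3 = -9.0000

G = (8.3333, -9.0000)


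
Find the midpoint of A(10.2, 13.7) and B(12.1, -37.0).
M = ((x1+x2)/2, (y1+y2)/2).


Mx = (10.2 + 12.1)/2 = 22.3/2 = 11.1500
My = (13.7 - 37.0)/2 = -23.3/2 = -11.6500

(11.1500, -11.6500)


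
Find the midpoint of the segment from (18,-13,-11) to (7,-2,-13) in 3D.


Mx = (18+7)/2 = 12.5000
My = (-13- 2)/2 = -7.5000
Mz = (-11- 13)/2 = -12.0000

M = (12.5000, -7.5000, -12.0000)


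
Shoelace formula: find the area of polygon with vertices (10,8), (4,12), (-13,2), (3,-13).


sum(xi*y_{i+1}) = 10*12 + 4*2 - 13*(-13) + 3*8 = 321
sum(yi*x_{i+1}) = 8*4 + 12*(-13) + 2*3 - 13*10 = -248
Area = |321 + 248|/2 = 569/2 = 284.5000

284.5000 sq units


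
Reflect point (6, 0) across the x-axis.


Reflection rule for x-axis: (x, -y)
(6, 0) -> (6, 0)

(6, 0)


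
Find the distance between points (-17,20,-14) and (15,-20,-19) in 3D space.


dx=32, dy=-40, dz=-5
d = sqrt(1024+1600+25) = sqrt(2649) = 51.4684

51.4684


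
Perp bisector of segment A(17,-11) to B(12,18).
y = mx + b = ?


Midpoint = (14.5, 3.5)
Slope of AB = dy/dx = 29/(-5) = -5.8000
Perp slope = -dx/dy = 5/29 = 0.1724
b = My - (perp slope)*Mx = 3.5 + (-5*14.5)/29 = 3.5 - 2.5000 = 1.0000

y = 0.1724x + 1.0000


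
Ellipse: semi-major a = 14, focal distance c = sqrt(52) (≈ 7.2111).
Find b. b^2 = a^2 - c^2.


b^2 = 14^2 - (sqrt(52))^2 = 196 - 52 = 144
b = sqrt(144) = 12

b = 12


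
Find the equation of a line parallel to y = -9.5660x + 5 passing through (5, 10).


Parallel lines have equal slopes.
m2 = -9.5660
b2 = 10 + 9.5660*5 = 57.8300

y = -9.5660x + 57.8300


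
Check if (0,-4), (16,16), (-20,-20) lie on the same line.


0*(16+ 20) + 16*(-20+ 4) - 20*(-4-16)
= 0 - 256 + 400 = 144

No, not collinear (determinant = 144)


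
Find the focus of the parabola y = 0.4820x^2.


a = 0.4820
4a = 1.9280
focus = (0, 1/1.9280) = (0, 0.5187)

Focus = (0, 0.5187)


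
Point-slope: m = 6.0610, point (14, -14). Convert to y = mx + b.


y + 14 = 6.0610(x - 14)
y = 6.0610x - 14 - 6.0610*14
y = 6.0610x - 98.8540

y = 6.0610x - 98.8540


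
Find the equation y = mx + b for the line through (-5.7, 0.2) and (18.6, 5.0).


m = (4.8)/(24.3) = 0.1975
b = y1 - m*x1 = 0.2 - (4.8*(-5.7))/(24.3) = 0.2 + 1.1259 = 1.3259

y = 0.1975x + 1.3259


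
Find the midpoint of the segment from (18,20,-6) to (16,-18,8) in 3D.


Mx = (18+16)/2 = 17.0000
My = (20- 18)/2 = 1.0000
Mz = (-6+8)/2 = 1.0000

M = (17.0000, 1.0000, 1.0000)


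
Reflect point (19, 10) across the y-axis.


Reflection rule for y-axis: (-x, y)
(19, 10) -> (-19, 10)

(-19, 10)


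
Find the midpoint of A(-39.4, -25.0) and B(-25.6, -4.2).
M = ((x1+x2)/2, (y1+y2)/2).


Mx = (-39.4 - 25.6)/2 = -65.0/2 = -32.5000
My = (-25.0 - 4.2)/2 = -29.2/2 = -14.6000

(-32.5000, -14.6000)


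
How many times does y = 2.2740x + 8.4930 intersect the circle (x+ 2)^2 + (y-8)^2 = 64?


Substitute y = 2.2740x + 8.4930: (x+ 2)^2 + (2.2740x+8.4930-8)^2 = 64
Expand to Ax^2 + Bx + C = 0, where b-k = 0.493
A = 1+m^2 = 6.171076
B = 2(m(b-k) - h) = 2(2.2740*0.493 + 2) = 6.242164
C = h^2 + (b-k)^2 - r^2 = 4 + 0.243049 - 64 = -59.756951
disc = B^2-4AC = 38.9646 + 1475.0587 = 1514.0233
disc > 0

2 intersection points


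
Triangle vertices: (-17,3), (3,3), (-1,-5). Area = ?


-17*(3+ 5) = -136
3*(-5-3) = -24
-1*(3-3) = 0
sum = -160
Area = |-160|/2 = 80.0000

80.0000 sq units


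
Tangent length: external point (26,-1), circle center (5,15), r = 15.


d = sqrt((26-5)^2 + (-1-15)^2) = sqrt(441+256) = 26.4008
L = sqrt(697.0000 - 225) = sqrt(472.0000) = 21.7256

21.7256


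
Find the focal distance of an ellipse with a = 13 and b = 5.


c^2 = 13^2 - 5^2 = 169 - 25 = 144
c = sqrt(144) = 12.0000

c = 12.0000


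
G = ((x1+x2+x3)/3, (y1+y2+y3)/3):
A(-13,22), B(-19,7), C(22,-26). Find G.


Gx = (-13- 19+22)/3 = -10/3 = -3.3333
Gy = (22+7- 26)/3 = 3/3 = 1.0000

G = (-3.3333, 1.0000)


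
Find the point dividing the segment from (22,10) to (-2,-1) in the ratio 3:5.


Px = (3*(-2) + 5*22)/8 = 104/8 = 13.0000
Py = (3*(-1) + 5*10)/8 = 47/8 = 5.8750

P = (13.0000, 5.8750)


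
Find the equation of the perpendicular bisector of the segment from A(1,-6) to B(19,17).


Midpoint = (10, 5.5)
Slope of AB = dy/dx = 23/18 = 1.2778
Perp slope = -dx/dy = -18/23 = -0.7826
b = My - (perp slope)*Mx = 5.5 + (18*10)/23 = 5.5 + 7.8261 = 13.3261

y = -0.7826x + 13.3261


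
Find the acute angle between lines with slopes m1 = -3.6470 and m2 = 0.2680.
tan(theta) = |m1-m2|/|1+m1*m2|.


m1-m2 = -3.915
1+m1*m2 = 0.022604
tan(theta) = |-3.915/0.022604| = 173.199434
theta = arctan(|-3.915/0.022604|) = 89.6692 degrees (acute angle)

89.6692 degrees


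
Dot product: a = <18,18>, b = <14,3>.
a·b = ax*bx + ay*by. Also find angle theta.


a·b = 18*14 + 18*3 = 252 + 54 = 306
|a| = sqrt(324+324) = 25.4558
|b| = sqrt(196+9) = 14.3178
cos(theta) = 306/(sqrt(648)*sqrt(205)) = 306/sqrt(132840) = 0.839570
theta = arccos(306/sqrt(132840)) = 32.9052 degrees

a·b = 306, theta = 32.9052 deg


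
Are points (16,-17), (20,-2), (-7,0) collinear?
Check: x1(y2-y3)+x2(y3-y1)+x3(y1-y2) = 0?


16*(-2-0) + 20*(0+ 17) - 7*(-17+ 2)
= -32 + 340 + 105 = 413

No, not collinear (determinant = 413)


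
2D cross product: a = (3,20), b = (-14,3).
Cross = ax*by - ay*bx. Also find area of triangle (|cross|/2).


cross = 3*3 - 20*(-14) = 9 + 280 = 289
Triangle area = |289|/2 = 289/2 = 144.5000

cross = 289, triangle area = 144.5000


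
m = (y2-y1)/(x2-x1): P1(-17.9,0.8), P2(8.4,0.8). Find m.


dy = 0.8 - 0.8 = 0.0
dx = 8.4 + 17.9 = 26.3
m = 0.0/26.3 = 0

m = 0


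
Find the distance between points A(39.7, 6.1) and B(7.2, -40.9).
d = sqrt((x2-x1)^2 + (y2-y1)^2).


dx = 7.2 - 39.7 = -32.5
dy = -40.9 - 6.1 = -47.0
d = sqrt(1056.25 + 2209.0) = sqrt(3265.25) = 57.1424

57.1424


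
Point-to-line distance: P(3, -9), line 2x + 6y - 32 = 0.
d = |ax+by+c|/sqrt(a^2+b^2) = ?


|2*3 + 6*(-9) - 32| = |-80| = 80
sqrt(4 + 36) = sqrt(40) = 6.3246
d = 80/sqrt(40) = 12.6491

12.6491


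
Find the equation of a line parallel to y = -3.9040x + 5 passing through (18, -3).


Parallel lines have equal slopes.
m2 = -3.9040
b2 = -3 + 3.9040*18 = 67.2720

y = -3.9040x + 67.2720


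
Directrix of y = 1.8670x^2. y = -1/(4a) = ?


a = 1.8670
1/(4a) = 0.1339
directrix: y = -0.1339 = -0.1339

y = -0.1339


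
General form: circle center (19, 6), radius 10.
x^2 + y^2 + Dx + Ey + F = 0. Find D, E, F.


(x-19)^2 + (y-6)^2 = 10^2
D = -2h = -38, E = -2k = -12
F = h^2+k^2-r^2 = 361+36-100 = 297

D = -38, E = -12, F = 297


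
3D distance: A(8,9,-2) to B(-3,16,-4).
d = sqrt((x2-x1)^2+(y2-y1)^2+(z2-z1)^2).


dx=-11, dy=7, dz=-2
d = sqrt(121+49+4) = sqrt(174) = 13.1909

13.1909


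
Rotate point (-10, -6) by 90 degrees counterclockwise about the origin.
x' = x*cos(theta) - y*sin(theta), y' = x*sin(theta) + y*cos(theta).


cos(90) = 0, sin(90) = 1
x' = -10*0 + 6*1 = 6
y' = -10*1 - 6*0 = -10

(6, -10)


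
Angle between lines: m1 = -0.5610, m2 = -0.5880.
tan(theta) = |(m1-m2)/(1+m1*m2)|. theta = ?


m1-m2 = 0.027
1+m1*m2 = 1.329868
tan(theta) = |0.027/1.329868| = 0.020303
theta = arctan(|0.027/1.329868|) = 1.1631 degrees (acute angle)

1.1631 degrees


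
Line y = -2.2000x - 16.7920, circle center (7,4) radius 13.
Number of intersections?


Substitute y = -2.2000x - 16.7920: (x-7)^2 + (-2.2000x- 16.7920-4)^2 = 169
Expand to Ax^2 + Bx + C = 0, where b-k = -20.792
A = 1+m^2 = 5.84
B = 2(m(b-k) - h) = 2(-2.2000*(-20.792) - 7) = 77.4848
C = h^2 + (b-k)^2 - r^2 = 49 + 432.307264 - 169 = 312.307264
disc = B^2-4AC = 6003.8942 - 7295.4977 = -1291.6035
disc < 0

0 intersection points


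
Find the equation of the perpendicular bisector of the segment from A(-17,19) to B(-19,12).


Midpoint = (-18, 15.5)
Slope of AB = dy/dx = -7/(-2) = 3.5000
Perp slope = -dx/dy = -2/7 = -0.2857
b = My - (perp slope)*Mx = 15.5 + (-2*(-18))/(-7) = 15.5 - 5.1429 = 10.3571

y = -0.2857x + 10.3571


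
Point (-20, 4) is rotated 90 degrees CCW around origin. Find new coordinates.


cos(90) = 0, sin(90) = 1
x' = -20*0 - 4*1 = -4
y' = -20*1 + 4*0 = -20

(-4, -20)


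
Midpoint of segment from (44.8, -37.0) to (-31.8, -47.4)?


Mx = (44.8 - 31.8)/2 = 13/2 = 6.5000
My = (-37.0 - 47.4)/2 = -84.4/2 = -42.2000

(6.5000, -42.2000)


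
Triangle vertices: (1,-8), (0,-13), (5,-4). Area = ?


1*(-13+ 4) = -9
0*(-4+ 8) = 0
5*(-8+ 13) = 25
sum = 16
Area = |16|/2 = 8.0000

8.0000 sq units


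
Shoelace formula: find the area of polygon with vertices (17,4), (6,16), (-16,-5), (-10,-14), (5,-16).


sum(xi*y_{i+1}) = 17*16 + 6*(-5) - 16*(-14) - 10*(-16) + 5*4 = 646
sum(yi*x_{i+1}) = 4*6 + 16*(-16) - 5*(-10) - 14*5 - 16*17 = -524
Area = |646 + 524|/2 = 1170/2 = 585.0000

585.0000 sq units


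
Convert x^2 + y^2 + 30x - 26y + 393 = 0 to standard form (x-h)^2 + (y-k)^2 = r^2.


h = -D/2 = -30/2 = -15
k = -E/2 = 26/2 = 13
r^2 = h^2 + k^2 - F = 225 + 169 - 393 = 1
r = 1

Center (-15, 13), radius = 1


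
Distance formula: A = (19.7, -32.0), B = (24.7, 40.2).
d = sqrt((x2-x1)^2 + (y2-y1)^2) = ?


dx = 24.7 - 19.7 = 5.0
dy = 40.2 + 32.0 = 72.2
d = sqrt(25.0 + 5212.84) = sqrt(5237.84) = 72.3729

72.3729


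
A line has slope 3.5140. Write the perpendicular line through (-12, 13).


Perpendicular slope = -1/m1 = -1/3.5140 = -0.2846
b2 = y0 - m2*x0 = 13 - 12/3.5140 = 13 - 3.4149 = 9.5851

y = -0.2846x + 9.5851


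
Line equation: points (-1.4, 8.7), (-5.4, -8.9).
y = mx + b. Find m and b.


m = (-17.6)/(-4.0) = 4.4000
b = y1 - m*x1 = 8.7 - (-17.6*(-1.4))/(-4.0) = 8.7 + 6.1600 = 14.8600

y = 4.4000x + 14.8600


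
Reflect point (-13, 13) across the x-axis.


Reflection rule for x-axis: (x, -y)
(-13, 13) -> (-13, -13)

(-13, -13)


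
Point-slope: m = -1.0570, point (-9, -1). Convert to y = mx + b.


y + 1 = -1.0570(x + 9)
y = -1.0570x - 1 + 1.0570*(-9)
y = -1.0570x - 10.5130

y = -1.0570x - 10.5130


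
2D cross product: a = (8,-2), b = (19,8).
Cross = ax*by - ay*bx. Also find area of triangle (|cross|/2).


cross = 8*8 + 2*19 = 64 + 38 = 102
Triangle area = |102|/2 = 102/2 = 51.0000

cross = 102, triangle area = 51.0000


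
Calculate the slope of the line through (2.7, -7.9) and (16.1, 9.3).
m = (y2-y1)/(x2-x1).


dy = 9.3 + 7.9 = 17.2
dx = 16.1 - 2.7 = 13.4
m = 17.2/13.4 = 1.2836

m = 1.2836


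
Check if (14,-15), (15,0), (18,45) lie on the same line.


14*(0-45) + 15*(45+ 15) + 18*(-15-0)
= -630 + 900 - 270 = 0

Yes, collinear (determinant = 0)


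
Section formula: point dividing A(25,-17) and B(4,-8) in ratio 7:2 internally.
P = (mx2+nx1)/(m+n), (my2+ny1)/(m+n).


Px = (7*4 + 2*25)/9 = 78/9 = 8.6667
Py = (7*(-8) + 2*(-17))/9 = -90/9 = -10.0000

P = (8.6667, -10.0000)


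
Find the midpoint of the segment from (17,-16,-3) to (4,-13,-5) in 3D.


Mx = (17+4)/2 = 10.5000
My = (-16- 13)/2 = -14.5000
Mz = (-3- 5)/2 = -4.0000

M = (10.5000, -14.5000, -4.0000)


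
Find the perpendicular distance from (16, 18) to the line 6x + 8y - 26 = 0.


|6*16 + 8*18 - 26| = |214| = 214
sqrt(36 + 64) = sqrt(100) = 10.0000
d = 214/sqrt(100) = 21.4000

21.4000


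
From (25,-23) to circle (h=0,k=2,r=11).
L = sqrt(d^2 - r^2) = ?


d = sqrt((25-0)^2 + (-23-2)^2) = sqrt(625+625) = 35.3553
L = sqrt(1250.0000 - 121) = sqrt(1129.0000) = 33.6006

33.6006


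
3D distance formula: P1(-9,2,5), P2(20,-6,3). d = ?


dx=29, dy=-8, dz=-2
d = sqrt(841+64+4) = sqrt(909) = 30.1496

30.1496


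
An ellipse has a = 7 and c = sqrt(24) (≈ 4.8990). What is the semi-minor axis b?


b^2 = 7^2 - (sqrt(24))^2 = 49 - 24 = 25
b = sqrt(25) = 5

b = 5


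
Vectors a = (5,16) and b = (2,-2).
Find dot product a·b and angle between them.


a·b = 5*2 + 16*(-2) = 10 - 32 = -22
|a| = sqrt(25+256) = 16.7631
|b| = sqrt(4+4) = 2.8284
cos(theta) = -22/(sqrt(281)*sqrt(8)) = -22/sqrt(2248) = -0.464007
theta = arccos(-22/sqrt(2248)) = 117.6460 degrees

a·b = -22, theta = 117.6460 deg


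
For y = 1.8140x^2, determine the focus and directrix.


a = 1.8140
1/(4a) = 0.1378
Focus = (0, 0.1378)
Directrix: y = -0.1378

Focus = (0, 0.1378), Directrix: y = -0.1378


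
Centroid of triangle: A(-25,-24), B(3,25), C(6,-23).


Gx = (-25+3+6)/3 = -16/3 = -5.3333
Gy = (-24+25- 23)/3 = -22/3 = -7.3333

G = (-5.3333, -7.3333)


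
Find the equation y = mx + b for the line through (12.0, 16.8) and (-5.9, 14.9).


m = (-1.9)/(-17.9) = 0.1061
b = y1 - m*x1 = 16.8 - (-1.9*12.0)/(-17.9) = 16.8 - 1.2737 = 15.5263

y = 0.1061x + 15.5263


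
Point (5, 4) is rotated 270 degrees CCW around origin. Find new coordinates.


cos(270) = 0, sin(270) = -1
x' = 5*0 - 4*(-1) = 4
y' = 5*(-1) + 4*0 = -5

(4, -5)


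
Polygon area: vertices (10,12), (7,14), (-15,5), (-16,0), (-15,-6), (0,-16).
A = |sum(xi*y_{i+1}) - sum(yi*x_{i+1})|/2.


sum(xi*y_{i+1}) = 10*14 + 7*5 - 15*0 - 16*(-6) - 15*(-16) + 0*12 = 511
sum(yi*x_{i+1}) = 12*7 + 14*(-15) + 5*(-16) + 0*(-15) - 6*0 - 16*10 = -366
Area = |511 + 366|/2 = 877/2 = 438.5000

438.5000 sq units


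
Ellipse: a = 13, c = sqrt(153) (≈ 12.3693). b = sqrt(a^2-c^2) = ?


b^2 = 13^2 - (sqrt(153))^2 = 169 - 153 = 16
b = sqrt(16) = 4

b = 4


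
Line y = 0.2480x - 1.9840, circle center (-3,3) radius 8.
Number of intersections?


Substitute y = 0.2480x - 1.9840: (x+ 3)^2 + (0.2480x- 1.9840-3)^2 = 64
Expand to Ax^2 + Bx + C = 0, where b-k = -4.984
A = 1+m^2 = 1.061504
B = 2(m(b-k) - h) = 2(0.2480*(-4.984) + 3) = 3.527936
C = h^2 + (b-k)^2 - r^2 = 9 + 24.840256 - 64 = -30.159744
disc = B^2-4AC = 12.4463 + 128.0588 = 140.5051
disc > 0

2 intersection points


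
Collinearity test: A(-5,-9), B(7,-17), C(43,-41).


-5*(-17+ 41) + 7*(-41+ 9) + 43*(-9+ 17)
= -120 - 224 + 344 = 0

Yes, collinear (determinant = 0)


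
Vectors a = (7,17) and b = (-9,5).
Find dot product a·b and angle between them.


a·b = 7*(-9) + 17*5 = -63 + 85 = 22
|a| = sqrt(49+289) = 18.3848
|b| = sqrt(81+25) = 10.2956
cos(theta) = 22/(sqrt(338)*sqrt(106)) = 22/sqrt(35828) = 0.116228
theta = arccos(22/sqrt(35828)) = 83.3255 degrees

a·b = 22, theta = 83.3255 deg


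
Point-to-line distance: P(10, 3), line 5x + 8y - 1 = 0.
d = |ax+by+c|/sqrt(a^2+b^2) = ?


|5*10 + 8*3 - 1| = |73| = 73
sqrt(25 + 64) = sqrt(89) = 9.4340
d = 73/sqrt(89) = 7.7380

7.7380


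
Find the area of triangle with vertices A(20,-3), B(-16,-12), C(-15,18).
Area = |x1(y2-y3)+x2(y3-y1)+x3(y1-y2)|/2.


20*(-12-18) = -600
-16*(18+ 3) = -336
-15*(-3+ 12) = -135
sum = -1071
Area = |-1071|/2 = 535.5000

535.5000 sq units


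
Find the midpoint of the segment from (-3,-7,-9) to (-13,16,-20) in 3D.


Mx = (-3- 13)/2 = -8.0000
My = (-7+16)/2 = 4.5000
Mz = (-9- 20)/2 = -14.5000

M = (-8.0000, 4.5000, -14.5000)


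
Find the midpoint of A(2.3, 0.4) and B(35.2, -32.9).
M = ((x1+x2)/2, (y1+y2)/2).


Mx = (2.3 + 35.2)/2 = 37.5/2 = 18.7500
My = (0.4 - 32.9)/2 = -32.5/2 = -16.2500

(18.7500, -16.2500)
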